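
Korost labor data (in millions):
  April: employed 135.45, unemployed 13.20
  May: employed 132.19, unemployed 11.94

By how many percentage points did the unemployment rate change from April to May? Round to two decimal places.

April: labor force = 135.45 + 13.20 = 148.65; u = 13.20/148.65 = 8.88%.
May: labor force = 132.19 + 11.94 = 144.13; u = 11.94/144.13 = 8.28%.
Change = 8.28% − 8.88% = −0.60 pp.

The unemployment rate changed by −0.60 percentage points.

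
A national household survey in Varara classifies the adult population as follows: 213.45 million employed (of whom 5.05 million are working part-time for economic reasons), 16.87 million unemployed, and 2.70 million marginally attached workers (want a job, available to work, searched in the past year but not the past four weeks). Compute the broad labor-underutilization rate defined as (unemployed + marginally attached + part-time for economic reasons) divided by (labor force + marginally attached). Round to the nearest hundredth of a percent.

Broad underutilization rate ≈ 10.57%.

Labor force = 213.45 + 16.87 = 230.32 million.
Numerator = 16.87 + 2.70 + 5.05 = 24.62 million.
Denominator = 230.32 + 2.70 = 233.02 million.
Broad rate = 24.62 / 233.02 = 10.57%.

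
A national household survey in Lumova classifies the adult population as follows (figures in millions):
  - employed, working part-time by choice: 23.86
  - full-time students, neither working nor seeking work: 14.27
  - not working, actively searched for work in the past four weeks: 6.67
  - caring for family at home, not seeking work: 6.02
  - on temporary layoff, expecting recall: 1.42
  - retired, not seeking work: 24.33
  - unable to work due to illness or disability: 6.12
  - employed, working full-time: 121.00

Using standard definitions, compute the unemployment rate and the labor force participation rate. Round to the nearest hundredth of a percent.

Unemployment rate ≈ 5.29%; labor force participation rate ≈ 75.09%.

Employed = 23.86 + 121.00 = 144.86 million.
Unemployed = 6.67 + 1.42 = 8.09 million (jobless and actively searching, or on temporary layoff).
Labor force = 144.86 + 8.09 = 152.95 million.
Not in labor force = 14.27 + 6.02 + 24.33 + 6.12 = 50.74 million (those not working and not actively searching are outside the labor force).
Civilian working-age population = 152.95 + 50.74 = 203.69 million.
Unemployment rate = 8.09 / 152.95 = 5.29%.
Labor force participation rate = 152.95 / 203.69 = 75.09%.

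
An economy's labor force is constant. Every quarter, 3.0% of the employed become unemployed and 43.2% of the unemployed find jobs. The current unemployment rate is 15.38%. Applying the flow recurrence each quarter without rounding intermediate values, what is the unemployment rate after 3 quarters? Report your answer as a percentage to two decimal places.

With a fixed labor force, u_{t+1} = u_t + s·(1−u_t) − f·u_t = u_t·(1−s−f) + s.
Here 1−s−f = 0.538 and s = 0.030.
u_1 = 0.153800 × 0.538 + 0.030 = 0.112744.
u_2 = 0.112744 × 0.538 + 0.030 = 0.090656.
u_3 = 0.090656 × 0.538 + 0.030 = 0.078773.

Unemployment rate after three quarters ≈ 7.88%.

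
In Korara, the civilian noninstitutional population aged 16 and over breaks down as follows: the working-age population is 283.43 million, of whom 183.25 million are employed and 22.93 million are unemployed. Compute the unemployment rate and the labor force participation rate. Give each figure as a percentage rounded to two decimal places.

Unemployment rate ≈ 11.12%; labor force participation rate ≈ 72.74%.

Labor force = employed + unemployed = 183.25 + 22.93 = 206.18 million.
Unemployment rate = 22.93 / 206.18 = 11.12%.
Labor force participation rate = 206.18 / 283.43 = 72.74%.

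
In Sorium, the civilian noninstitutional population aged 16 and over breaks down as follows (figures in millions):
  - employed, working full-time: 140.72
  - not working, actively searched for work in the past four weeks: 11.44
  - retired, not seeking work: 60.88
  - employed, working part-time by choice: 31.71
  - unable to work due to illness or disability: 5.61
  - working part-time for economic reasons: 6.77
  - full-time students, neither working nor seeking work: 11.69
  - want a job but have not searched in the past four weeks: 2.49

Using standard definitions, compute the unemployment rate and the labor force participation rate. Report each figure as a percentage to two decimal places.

Employed = 140.72 + 31.71 + 6.77 = 179.20 million (anyone who worked, including part-time for economic reasons, counts as employed).
Unemployed = 11.44 million.
Labor force = 179.20 + 11.44 = 190.64 million.
Not in labor force = 60.88 + 5.61 + 11.69 + 2.49 = 80.67 million (those not working and not actively searching are outside the labor force — including those who want a job but have given up searching).
Civilian working-age population = 190.64 + 80.67 = 271.31 million.
Unemployment rate = 11.44 / 190.64 = 6.00%.
Labor force participation rate = 190.64 / 271.31 = 70.27%.

Unemployment rate ≈ 6.00%; labor force participation rate ≈ 70.27%.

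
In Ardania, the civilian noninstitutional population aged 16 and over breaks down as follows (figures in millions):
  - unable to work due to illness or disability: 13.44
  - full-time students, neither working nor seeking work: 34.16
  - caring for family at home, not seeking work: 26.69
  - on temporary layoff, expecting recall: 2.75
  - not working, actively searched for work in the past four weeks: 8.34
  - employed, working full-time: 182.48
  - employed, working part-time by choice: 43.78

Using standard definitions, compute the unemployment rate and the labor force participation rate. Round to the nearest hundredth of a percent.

Unemployment rate ≈ 4.67%; labor force participation rate ≈ 76.16%.

Employed = 182.48 + 43.78 = 226.26 million.
Unemployed = 2.75 + 8.34 = 11.09 million (jobless and actively searching, or on temporary layoff).
Labor force = 226.26 + 11.09 = 237.35 million.
Not in labor force = 13.44 + 34.16 + 26.69 = 74.29 million (those not working and not actively searching are outside the labor force).
Civilian working-age population = 237.35 + 74.29 = 311.64 million.
Unemployment rate = 11.09 / 237.35 = 4.67%.
Labor force participation rate = 237.35 / 311.64 = 76.16%.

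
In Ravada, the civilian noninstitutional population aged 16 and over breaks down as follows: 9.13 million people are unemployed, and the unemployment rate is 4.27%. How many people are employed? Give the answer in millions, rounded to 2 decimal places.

About 204.69 million are employed.

Labor force = U / u = 9.13 / 0.0427 ≈ 213.82 million.
Employed = labor force − unemployed = 213.82 − 9.13 = 204.69 million.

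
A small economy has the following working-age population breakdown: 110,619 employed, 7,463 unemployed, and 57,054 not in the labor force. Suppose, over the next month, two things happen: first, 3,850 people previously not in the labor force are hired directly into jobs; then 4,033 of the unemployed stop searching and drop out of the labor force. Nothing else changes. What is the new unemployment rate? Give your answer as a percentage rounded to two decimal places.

Initially, labor force = 110,619 + 7,463 = 118,082, so u = 7,463/118,082 = 6.32%.
After the first change, employed and labor force both rise by 3,850; unemployed unchanged → E = 114,469, U = 7,463, labor force = 121,932.
After the second change, unemployed and labor force both fall by 4,033 → E = 114,469, U = 3,430, labor force = 117,899.
New unemployment rate = 3,430 / 117,899 = 2.91%.

New unemployment rate ≈ 2.91%.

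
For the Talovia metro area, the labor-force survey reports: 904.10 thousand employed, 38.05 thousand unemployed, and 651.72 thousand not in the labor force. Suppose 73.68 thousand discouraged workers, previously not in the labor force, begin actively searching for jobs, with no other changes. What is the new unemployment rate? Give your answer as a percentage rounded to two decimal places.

New unemployment rate ≈ 11.00%.

Initially, labor force = 904.10 + 38.05 = 942.15 thousand, so u = 38.05/942.15 = 4.04%.
After the change, unemployed and labor force both rise by 73.68 → E = 904.10, U = 111.73, labor force = 1,015.83 thousand.
New unemployment rate = 111.73 / 1,015.83 = 11.00%.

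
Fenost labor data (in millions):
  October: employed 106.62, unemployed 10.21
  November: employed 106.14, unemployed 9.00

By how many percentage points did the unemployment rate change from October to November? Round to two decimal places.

The unemployment rate changed by −0.92 percentage points.

October: labor force = 106.62 + 10.21 = 116.83; u = 10.21/116.83 = 8.74%.
November: labor force = 106.14 + 9.00 = 115.14; u = 9.00/115.14 = 7.82%.
Change = 7.82% − 8.74% = −0.92 pp.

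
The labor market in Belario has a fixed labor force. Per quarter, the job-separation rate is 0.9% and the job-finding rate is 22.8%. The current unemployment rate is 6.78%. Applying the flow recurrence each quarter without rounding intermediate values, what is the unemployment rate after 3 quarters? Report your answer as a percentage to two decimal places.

Unemployment rate after three quarters ≈ 5.12%.

With a fixed labor force, u_{t+1} = u_t + s·(1−u_t) − f·u_t = u_t·(1−s−f) + s.
Here 1−s−f = 0.763 and s = 0.009.
u_1 = 0.067800 × 0.763 + 0.009 = 0.060731.
u_2 = 0.060731 × 0.763 + 0.009 = 0.055338.
u_3 = 0.055338 × 0.763 + 0.009 = 0.051223.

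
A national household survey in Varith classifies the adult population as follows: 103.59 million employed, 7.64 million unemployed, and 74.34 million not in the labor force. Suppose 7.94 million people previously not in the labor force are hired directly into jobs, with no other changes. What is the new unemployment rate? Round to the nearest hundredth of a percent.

Initially, labor force = 103.59 + 7.64 = 111.23 million, so u = 7.64/111.23 = 6.87%.
After the change, employed and labor force both rise by 7.94; unemployed unchanged → E = 111.53, U = 7.64, labor force = 119.17 million.
New unemployment rate = 7.64 / 119.17 = 6.41%.

New unemployment rate ≈ 6.41%.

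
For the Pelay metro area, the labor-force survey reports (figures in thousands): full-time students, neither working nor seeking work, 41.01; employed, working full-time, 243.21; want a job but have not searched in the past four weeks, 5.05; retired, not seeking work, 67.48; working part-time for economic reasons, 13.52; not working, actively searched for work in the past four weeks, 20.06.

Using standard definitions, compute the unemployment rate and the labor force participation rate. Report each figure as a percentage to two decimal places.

Unemployment rate ≈ 7.25%; labor force participation rate ≈ 70.91%.

Employed = 243.21 + 13.52 = 256.73 thousand (anyone who worked, including part-time for economic reasons, counts as employed).
Unemployed = 20.06 thousand.
Labor force = 256.73 + 20.06 = 276.79 thousand.
Not in labor force = 41.01 + 5.05 + 67.48 = 113.54 thousand (those not working and not actively searching are outside the labor force — including those who want a job but have given up searching).
Civilian working-age population = 276.79 + 113.54 = 390.33 thousand.
Unemployment rate = 20.06 / 276.79 = 7.25%.
Labor force participation rate = 276.79 / 390.33 = 70.91%.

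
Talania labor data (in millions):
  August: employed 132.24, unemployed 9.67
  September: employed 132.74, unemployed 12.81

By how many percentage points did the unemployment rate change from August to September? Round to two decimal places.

The unemployment rate changed by +1.99 percentage points.

August: labor force = 132.24 + 9.67 = 141.91; u = 9.67/141.91 = 6.81%.
September: labor force = 132.74 + 12.81 = 145.55; u = 12.81/145.55 = 8.80%.
Change = 8.80% − 6.81% = +1.99 pp.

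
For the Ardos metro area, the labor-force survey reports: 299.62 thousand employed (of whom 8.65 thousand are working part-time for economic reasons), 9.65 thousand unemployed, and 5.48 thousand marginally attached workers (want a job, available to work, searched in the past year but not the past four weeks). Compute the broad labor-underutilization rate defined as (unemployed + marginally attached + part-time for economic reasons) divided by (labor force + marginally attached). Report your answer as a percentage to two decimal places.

Labor force = 299.62 + 9.65 = 309.27 thousand.
Numerator = 9.65 + 5.48 + 8.65 = 23.78 thousand.
Denominator = 309.27 + 5.48 = 314.75 thousand.
Broad rate = 23.78 / 314.75 = 7.56%.

Broad underutilization rate ≈ 7.56%.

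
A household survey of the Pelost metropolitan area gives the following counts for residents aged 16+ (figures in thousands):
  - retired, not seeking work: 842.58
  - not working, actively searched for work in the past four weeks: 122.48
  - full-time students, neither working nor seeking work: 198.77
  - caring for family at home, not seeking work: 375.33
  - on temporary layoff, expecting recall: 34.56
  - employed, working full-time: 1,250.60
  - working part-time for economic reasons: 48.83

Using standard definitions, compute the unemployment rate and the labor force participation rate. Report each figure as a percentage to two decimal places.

Unemployment rate ≈ 10.78%; labor force participation rate ≈ 50.69%.

Employed = 1,250.60 + 48.83 = 1,299.43 thousand (anyone who worked, including part-time for economic reasons, counts as employed).
Unemployed = 122.48 + 34.56 = 157.04 thousand (jobless and actively searching, or on temporary layoff).
Labor force = 1,299.43 + 157.04 = 1,456.47 thousand.
Not in labor force = 842.58 + 198.77 + 375.33 = 1,416.68 thousand (those not working and not actively searching are outside the labor force).
Civilian working-age population = 1,456.47 + 1,416.68 = 2,873.15 thousand.
Unemployment rate = 157.04 / 1,456.47 = 10.78%.
Labor force participation rate = 1,456.47 / 2,873.15 = 50.69%.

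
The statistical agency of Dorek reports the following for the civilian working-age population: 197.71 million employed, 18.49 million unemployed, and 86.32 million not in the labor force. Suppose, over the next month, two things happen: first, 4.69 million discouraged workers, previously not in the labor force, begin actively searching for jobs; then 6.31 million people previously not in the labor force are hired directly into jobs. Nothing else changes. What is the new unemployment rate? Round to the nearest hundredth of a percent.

Initially, labor force = 197.71 + 18.49 = 216.20 million, so u = 18.49/216.20 = 8.55%.
After the first change, unemployed and labor force both rise by 4.69 → E = 197.71, U = 23.18, labor force = 220.89 million.
After the second change, employed and labor force both rise by 6.31; unemployed unchanged → E = 204.02, U = 23.18, labor force = 227.20 million.
New unemployment rate = 23.18 / 227.20 = 10.20%.

New unemployment rate ≈ 10.20%.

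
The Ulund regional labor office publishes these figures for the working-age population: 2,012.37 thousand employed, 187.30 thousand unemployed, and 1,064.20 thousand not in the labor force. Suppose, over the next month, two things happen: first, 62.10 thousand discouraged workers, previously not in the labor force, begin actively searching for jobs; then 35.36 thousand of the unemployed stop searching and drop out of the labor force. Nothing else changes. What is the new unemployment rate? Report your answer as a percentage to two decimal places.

New unemployment rate ≈ 9.61%.

Initially, labor force = 2,012.37 + 187.30 = 2,199.67 thousand, so u = 187.30/2,199.67 = 8.51%.
After the first change, unemployed and labor force both rise by 62.10 → E = 2,012.37, U = 249.40, labor force = 2,261.77 thousand.
After the second change, unemployed and labor force both fall by 35.36 → E = 2,012.37, U = 214.04, labor force = 2,226.41 thousand.
New unemployment rate = 214.04 / 2,226.41 = 9.61%.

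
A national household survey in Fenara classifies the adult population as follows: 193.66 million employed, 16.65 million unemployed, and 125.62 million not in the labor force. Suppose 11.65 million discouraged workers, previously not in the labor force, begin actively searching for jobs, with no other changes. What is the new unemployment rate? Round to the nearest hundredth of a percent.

New unemployment rate ≈ 12.75%.

Initially, labor force = 193.66 + 16.65 = 210.31 million, so u = 16.65/210.31 = 7.92%.
After the change, unemployed and labor force both rise by 11.65 → E = 193.66, U = 28.30, labor force = 221.96 million.
New unemployment rate = 28.30 / 221.96 = 12.75%.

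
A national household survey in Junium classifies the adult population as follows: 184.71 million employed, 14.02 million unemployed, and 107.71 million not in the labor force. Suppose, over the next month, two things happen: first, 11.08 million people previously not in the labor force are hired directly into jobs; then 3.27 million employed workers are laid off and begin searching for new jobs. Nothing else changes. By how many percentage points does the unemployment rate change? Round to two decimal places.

Initially, labor force = 184.71 + 14.02 = 198.73 million, so u = 14.02/198.73 = 7.05%.
After the first change, employed and labor force both rise by 11.08; unemployed unchanged → E = 195.79, U = 14.02, labor force = 209.81 million.
After the second change, employed falls and unemployed rises by 3.27; labor force unchanged → E = 192.52, U = 17.29, labor force = 209.81 million.
New unemployment rate = 17.29 / 209.81 = 8.24%.
Change = 8.24% − 7.05% = +1.19 percentage points.

The unemployment rate changes by +1.19 percentage points.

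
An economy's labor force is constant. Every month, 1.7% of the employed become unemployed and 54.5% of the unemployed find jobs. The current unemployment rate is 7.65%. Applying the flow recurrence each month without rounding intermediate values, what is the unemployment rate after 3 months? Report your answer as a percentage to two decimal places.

With a fixed labor force, u_{t+1} = u_t + s·(1−u_t) − f·u_t = u_t·(1−s−f) + s.
Here 1−s−f = 0.438 and s = 0.017.
u_1 = 0.076500 × 0.438 + 0.017 = 0.050507.
u_2 = 0.050507 × 0.438 + 0.017 = 0.039122.
u_3 = 0.039122 × 0.438 + 0.017 = 0.034135.

Unemployment rate after three months ≈ 3.41%.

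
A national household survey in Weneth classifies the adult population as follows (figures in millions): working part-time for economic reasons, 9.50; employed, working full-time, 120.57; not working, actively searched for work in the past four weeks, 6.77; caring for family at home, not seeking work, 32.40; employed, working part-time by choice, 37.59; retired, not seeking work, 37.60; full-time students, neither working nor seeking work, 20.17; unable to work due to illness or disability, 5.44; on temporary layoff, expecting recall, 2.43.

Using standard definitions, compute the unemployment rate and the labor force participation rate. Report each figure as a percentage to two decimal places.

Unemployment rate ≈ 5.20%; labor force participation rate ≈ 64.91%.

Employed = 9.50 + 120.57 + 37.59 = 167.66 million (anyone who worked, including part-time for economic reasons, counts as employed).
Unemployed = 6.77 + 2.43 = 9.20 million (jobless and actively searching, or on temporary layoff).
Labor force = 167.66 + 9.20 = 176.86 million.
Not in labor force = 32.40 + 37.60 + 20.17 + 5.44 = 95.61 million (those not working and not actively searching are outside the labor force).
Civilian working-age population = 176.86 + 95.61 = 272.47 million.
Unemployment rate = 9.20 / 176.86 = 5.20%.
Labor force participation rate = 176.86 / 272.47 = 64.91%.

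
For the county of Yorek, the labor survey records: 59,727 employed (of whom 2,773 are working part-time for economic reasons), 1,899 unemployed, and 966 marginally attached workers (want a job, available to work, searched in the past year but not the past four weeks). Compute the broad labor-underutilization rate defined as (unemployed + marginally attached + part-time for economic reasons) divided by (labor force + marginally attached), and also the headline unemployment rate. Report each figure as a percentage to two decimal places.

Labor force = 59,727 + 1,899 = 61,626.
Numerator = 1,899 + 966 + 2,773 = 5,638.
Denominator = 61,626 + 966 = 62,592.
Broad rate = 5,638 / 62,592 = 9.01%.
Headline unemployment rate = 1,899 / 61,626 = 3.08%.

Broad underutilization rate ≈ 9.01%; headline unemployment rate ≈ 3.08%.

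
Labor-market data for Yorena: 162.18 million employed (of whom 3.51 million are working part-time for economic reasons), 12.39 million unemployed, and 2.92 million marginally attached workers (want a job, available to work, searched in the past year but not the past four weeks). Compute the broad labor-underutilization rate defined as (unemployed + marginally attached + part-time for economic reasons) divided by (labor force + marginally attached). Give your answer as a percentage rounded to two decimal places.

Broad underutilization rate ≈ 10.60%.

Labor force = 162.18 + 12.39 = 174.57 million.
Numerator = 12.39 + 2.92 + 3.51 = 18.82 million.
Denominator = 174.57 + 2.92 = 177.49 million.
Broad rate = 18.82 / 177.49 = 10.60%.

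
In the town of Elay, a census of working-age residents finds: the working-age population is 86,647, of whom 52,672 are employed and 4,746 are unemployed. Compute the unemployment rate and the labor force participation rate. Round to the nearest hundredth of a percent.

Labor force = employed + unemployed = 52,672 + 4,746 = 57,418.
Unemployment rate = 4,746 / 57,418 = 8.27%.
Labor force participation rate = 57,418 / 86,647 = 66.27%.

Unemployment rate ≈ 8.27%; labor force participation rate ≈ 66.27%.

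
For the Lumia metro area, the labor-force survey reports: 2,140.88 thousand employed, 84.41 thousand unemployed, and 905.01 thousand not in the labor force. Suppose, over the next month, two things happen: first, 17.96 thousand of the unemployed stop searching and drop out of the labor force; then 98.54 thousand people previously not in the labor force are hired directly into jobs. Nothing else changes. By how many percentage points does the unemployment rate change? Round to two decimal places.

The unemployment rate changes by −0.91 percentage points.

Initially, labor force = 2,140.88 + 84.41 = 2,225.29 thousand, so u = 84.41/2,225.29 = 3.79%.
After the first change, unemployed and labor force both fall by 17.96 → E = 2,140.88, U = 66.45, labor force = 2,207.33 thousand.
After the second change, employed and labor force both rise by 98.54; unemployed unchanged → E = 2,239.42, U = 66.45, labor force = 2,305.87 thousand.
New unemployment rate = 66.45 / 2,305.87 = 2.88%.
Change = 2.88% − 3.79% = −0.91 percentage points.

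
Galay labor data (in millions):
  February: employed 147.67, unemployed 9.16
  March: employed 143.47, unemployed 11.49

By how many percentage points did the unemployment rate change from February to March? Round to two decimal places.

The unemployment rate changed by +1.57 percentage points.

February: labor force = 147.67 + 9.16 = 156.83; u = 9.16/156.83 = 5.84%.
March: labor force = 143.47 + 11.49 = 154.96; u = 11.49/154.96 = 7.41%.
Change = 7.41% − 5.84% = +1.57 pp.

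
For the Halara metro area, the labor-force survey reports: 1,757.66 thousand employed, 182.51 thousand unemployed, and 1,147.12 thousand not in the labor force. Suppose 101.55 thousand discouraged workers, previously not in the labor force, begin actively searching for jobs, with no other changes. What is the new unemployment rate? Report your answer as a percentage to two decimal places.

Initially, labor force = 1,757.66 + 182.51 = 1,940.17 thousand, so u = 182.51/1,940.17 = 9.41%.
After the change, unemployed and labor force both rise by 101.55 → E = 1,757.66, U = 284.06, labor force = 2,041.72 thousand.
New unemployment rate = 284.06 / 2,041.72 = 13.91%.

New unemployment rate ≈ 13.91%.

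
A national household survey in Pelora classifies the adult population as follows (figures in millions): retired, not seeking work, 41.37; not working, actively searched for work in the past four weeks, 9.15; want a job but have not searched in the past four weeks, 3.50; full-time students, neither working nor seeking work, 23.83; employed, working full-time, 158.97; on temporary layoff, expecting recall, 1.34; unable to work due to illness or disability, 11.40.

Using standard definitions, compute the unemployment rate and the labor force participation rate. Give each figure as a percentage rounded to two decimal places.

Unemployment rate ≈ 6.19%; labor force participation rate ≈ 67.90%.

Employed = 158.97 million.
Unemployed = 9.15 + 1.34 = 10.49 million (jobless and actively searching, or on temporary layoff).
Labor force = 158.97 + 10.49 = 169.46 million.
Not in labor force = 41.37 + 3.50 + 23.83 + 11.40 = 80.10 million (those not working and not actively searching are outside the labor force — including those who want a job but have given up searching).
Civilian working-age population = 169.46 + 80.10 = 249.56 million.
Unemployment rate = 10.49 / 169.46 = 6.19%.
Labor force participation rate = 169.46 / 249.56 = 67.90%.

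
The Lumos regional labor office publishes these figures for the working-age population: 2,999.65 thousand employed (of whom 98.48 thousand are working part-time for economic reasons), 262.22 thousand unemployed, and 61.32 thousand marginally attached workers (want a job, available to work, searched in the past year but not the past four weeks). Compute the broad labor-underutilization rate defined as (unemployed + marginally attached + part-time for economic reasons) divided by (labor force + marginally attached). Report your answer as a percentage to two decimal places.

Broad underutilization rate ≈ 12.70%.

Labor force = 2,999.65 + 262.22 = 3,261.87 thousand.
Numerator = 262.22 + 61.32 + 98.48 = 422.02 thousand.
Denominator = 3,261.87 + 61.32 = 3,323.19 thousand.
Broad rate = 422.02 / 3,323.19 = 12.70%.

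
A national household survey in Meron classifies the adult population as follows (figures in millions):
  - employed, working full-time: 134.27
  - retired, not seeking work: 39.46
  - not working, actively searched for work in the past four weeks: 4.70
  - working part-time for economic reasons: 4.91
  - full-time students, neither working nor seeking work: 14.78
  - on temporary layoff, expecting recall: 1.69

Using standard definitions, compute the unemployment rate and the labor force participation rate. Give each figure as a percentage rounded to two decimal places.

Unemployment rate ≈ 4.39%; labor force participation rate ≈ 72.85%.

Employed = 134.27 + 4.91 = 139.18 million (anyone who worked, including part-time for economic reasons, counts as employed).
Unemployed = 4.70 + 1.69 = 6.39 million (jobless and actively searching, or on temporary layoff).
Labor force = 139.18 + 6.39 = 145.57 million.
Not in labor force = 39.46 + 14.78 = 54.24 million (those not working and not actively searching are outside the labor force).
Civilian working-age population = 145.57 + 54.24 = 199.81 million.
Unemployment rate = 6.39 / 145.57 = 4.39%.
Labor force participation rate = 145.57 / 199.81 = 72.85%.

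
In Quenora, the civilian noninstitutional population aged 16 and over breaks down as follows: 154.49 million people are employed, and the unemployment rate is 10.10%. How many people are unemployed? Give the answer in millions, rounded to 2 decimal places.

Let U be the number unemployed. The labor force is E + U, and U/(E+U) = 0.1010.
So U = 0.1010 × 154.49 / (1 − 0.1010) = 15.6035 / 0.8990 ≈ 17.36 million.

About 17.36 million are unemployed.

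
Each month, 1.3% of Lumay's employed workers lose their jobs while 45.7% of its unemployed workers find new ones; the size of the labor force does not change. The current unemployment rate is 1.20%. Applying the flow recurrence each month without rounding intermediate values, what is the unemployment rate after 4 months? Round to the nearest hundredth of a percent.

Unemployment rate after four months ≈ 2.64%.

With a fixed labor force, u_{t+1} = u_t + s·(1−u_t) − f·u_t = u_t·(1−s−f) + s.
Here 1−s−f = 0.530 and s = 0.013.
u_1 = 0.012000 × 0.530 + 0.013 = 0.019360.
u_2 = 0.019360 × 0.530 + 0.013 = 0.023261.
u_3 = 0.023261 × 0.530 + 0.013 = 0.025328.
u_4 = 0.025328 × 0.530 + 0.013 = 0.026424.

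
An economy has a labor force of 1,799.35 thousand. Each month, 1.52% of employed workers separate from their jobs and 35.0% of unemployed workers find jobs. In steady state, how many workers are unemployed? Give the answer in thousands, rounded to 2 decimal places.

Steady-state unemployment rate u* = s/(s+f) = 1.52/(1.52+35.0) = 0.041621.
Unemployed = u* × labor force = 0.041621 × 1,799.35 ≈ 74.89 thousand.

About 74.89 thousand are unemployed in steady state.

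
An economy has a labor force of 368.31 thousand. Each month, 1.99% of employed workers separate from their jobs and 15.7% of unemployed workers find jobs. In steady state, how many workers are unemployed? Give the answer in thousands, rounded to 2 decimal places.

About 41.43 thousand are unemployed in steady state.

Steady-state unemployment rate u* = s/(s+f) = 1.99/(1.99+15.7) = 0.112493.
Unemployed = u* × labor force = 0.112493 × 368.31 ≈ 41.43 thousand.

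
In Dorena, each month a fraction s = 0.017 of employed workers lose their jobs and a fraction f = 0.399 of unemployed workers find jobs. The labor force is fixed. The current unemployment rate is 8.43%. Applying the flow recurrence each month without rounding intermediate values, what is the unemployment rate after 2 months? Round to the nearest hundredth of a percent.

With a fixed labor force, u_{t+1} = u_t + s·(1−u_t) − f·u_t = u_t·(1−s−f) + s.
Here 1−s−f = 0.584 and s = 0.017.
u_1 = 0.084300 × 0.584 + 0.017 = 0.066231.
u_2 = 0.066231 × 0.584 + 0.017 = 0.055679.

Unemployment rate after two months ≈ 5.57%.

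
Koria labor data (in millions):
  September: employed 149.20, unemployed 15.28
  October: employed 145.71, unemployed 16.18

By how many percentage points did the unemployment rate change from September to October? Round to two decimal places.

The unemployment rate changed by +0.70 percentage points.

September: labor force = 149.20 + 15.28 = 164.48; u = 15.28/164.48 = 9.29%.
October: labor force = 145.71 + 16.18 = 161.89; u = 16.18/161.89 = 9.99%.
Change = 9.99% − 9.29% = +0.70 pp.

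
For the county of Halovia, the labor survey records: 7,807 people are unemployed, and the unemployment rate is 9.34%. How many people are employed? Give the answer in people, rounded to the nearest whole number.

About 75,780 are employed.

Labor force = U / u = 7,807 / 0.0934 ≈ 83,587.
Employed = labor force − unemployed = 83,587 − 7,807 = 75,780.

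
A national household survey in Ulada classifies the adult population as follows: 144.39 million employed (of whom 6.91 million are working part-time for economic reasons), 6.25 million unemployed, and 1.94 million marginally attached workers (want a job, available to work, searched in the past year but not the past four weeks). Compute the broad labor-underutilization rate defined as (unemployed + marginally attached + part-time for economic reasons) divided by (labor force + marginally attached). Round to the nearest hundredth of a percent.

Broad underutilization rate ≈ 9.90%.

Labor force = 144.39 + 6.25 = 150.64 million.
Numerator = 6.25 + 1.94 + 6.91 = 15.10 million.
Denominator = 150.64 + 1.94 = 152.58 million.
Broad rate = 15.10 / 152.58 = 9.90%.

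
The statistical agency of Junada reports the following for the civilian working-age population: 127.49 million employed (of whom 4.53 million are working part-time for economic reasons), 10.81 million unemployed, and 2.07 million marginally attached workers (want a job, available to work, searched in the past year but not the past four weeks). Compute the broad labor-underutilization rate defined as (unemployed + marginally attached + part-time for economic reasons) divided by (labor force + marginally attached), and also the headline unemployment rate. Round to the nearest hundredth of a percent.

Labor force = 127.49 + 10.81 = 138.30 million.
Numerator = 10.81 + 2.07 + 4.53 = 17.41 million.
Denominator = 138.30 + 2.07 = 140.37 million.
Broad rate = 17.41 / 140.37 = 12.40%.
Headline unemployment rate = 10.81 / 138.30 = 7.82%.

Broad underutilization rate ≈ 12.40%; headline unemployment rate ≈ 7.82%.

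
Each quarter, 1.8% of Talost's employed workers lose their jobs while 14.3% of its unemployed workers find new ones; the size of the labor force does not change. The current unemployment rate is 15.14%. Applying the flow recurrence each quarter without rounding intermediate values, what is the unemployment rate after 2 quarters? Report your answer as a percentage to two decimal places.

Unemployment rate after two quarters ≈ 13.97%.

With a fixed labor force, u_{t+1} = u_t + s·(1−u_t) − f·u_t = u_t·(1−s−f) + s.
Here 1−s−f = 0.839 and s = 0.018.
u_1 = 0.151400 × 0.839 + 0.018 = 0.145025.
u_2 = 0.145025 × 0.839 + 0.018 = 0.139676.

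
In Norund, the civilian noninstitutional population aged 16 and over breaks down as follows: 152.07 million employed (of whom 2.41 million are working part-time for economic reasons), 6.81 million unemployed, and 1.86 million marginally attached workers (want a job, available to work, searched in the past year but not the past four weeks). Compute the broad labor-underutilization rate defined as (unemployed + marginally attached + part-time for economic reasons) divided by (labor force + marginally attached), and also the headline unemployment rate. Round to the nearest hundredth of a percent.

Labor force = 152.07 + 6.81 = 158.88 million.
Numerator = 6.81 + 1.86 + 2.41 = 11.08 million.
Denominator = 158.88 + 1.86 = 160.74 million.
Broad rate = 11.08 / 160.74 = 6.89%.
Headline unemployment rate = 6.81 / 158.88 = 4.29%.

Broad underutilization rate ≈ 6.89%; headline unemployment rate ≈ 4.29%.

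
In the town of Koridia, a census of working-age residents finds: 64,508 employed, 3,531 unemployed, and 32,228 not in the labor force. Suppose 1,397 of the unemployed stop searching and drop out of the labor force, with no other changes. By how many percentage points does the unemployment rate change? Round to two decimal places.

The unemployment rate changes by −1.99 percentage points.

Initially, labor force = 64,508 + 3,531 = 68,039, so u = 3,531/68,039 = 5.19%.
After the change, unemployed and labor force both fall by 1,397 → E = 64,508, U = 2,134, labor force = 66,642.
New unemployment rate = 2,134 / 66,642 = 3.20%.
Change = 3.20% − 5.19% = −1.99 percentage points.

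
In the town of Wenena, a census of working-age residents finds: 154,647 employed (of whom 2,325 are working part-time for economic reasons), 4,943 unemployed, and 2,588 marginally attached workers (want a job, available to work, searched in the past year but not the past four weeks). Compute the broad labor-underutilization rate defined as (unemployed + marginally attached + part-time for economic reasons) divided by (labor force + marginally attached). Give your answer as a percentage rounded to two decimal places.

Broad underutilization rate ≈ 6.08%.

Labor force = 154,647 + 4,943 = 159,590.
Numerator = 4,943 + 2,588 + 2,325 = 9,856.
Denominator = 159,590 + 2,588 = 162,178.
Broad rate = 9,856 / 162,178 = 6.08%.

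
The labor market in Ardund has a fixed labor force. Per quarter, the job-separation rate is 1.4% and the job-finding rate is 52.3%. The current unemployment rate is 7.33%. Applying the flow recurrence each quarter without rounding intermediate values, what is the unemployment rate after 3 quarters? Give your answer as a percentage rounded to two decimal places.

Unemployment rate after three quarters ≈ 3.08%.

With a fixed labor force, u_{t+1} = u_t + s·(1−u_t) − f·u_t = u_t·(1−s−f) + s.
Here 1−s−f = 0.463 and s = 0.014.
u_1 = 0.073300 × 0.463 + 0.014 = 0.047938.
u_2 = 0.047938 × 0.463 + 0.014 = 0.036195.
u_3 = 0.036195 × 0.463 + 0.014 = 0.030758.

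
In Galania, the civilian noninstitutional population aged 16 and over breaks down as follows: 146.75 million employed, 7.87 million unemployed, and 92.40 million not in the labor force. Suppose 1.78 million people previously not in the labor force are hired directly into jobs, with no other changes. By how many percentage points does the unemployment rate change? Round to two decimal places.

The unemployment rate changes by −0.06 percentage points.

Initially, labor force = 146.75 + 7.87 = 154.62 million, so u = 7.87/154.62 = 5.09%.
After the change, employed and labor force both rise by 1.78; unemployed unchanged → E = 148.53, U = 7.87, labor force = 156.40 million.
New unemployment rate = 7.87 / 156.40 = 5.03%.
Change = 5.03% − 5.09% = −0.06 percentage points.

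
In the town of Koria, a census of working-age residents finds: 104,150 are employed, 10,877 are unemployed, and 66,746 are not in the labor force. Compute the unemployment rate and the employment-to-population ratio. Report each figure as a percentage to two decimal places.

Unemployment rate ≈ 9.46%; employment-population ratio ≈ 57.30%.

Labor force = employed + unemployed = 104,150 + 10,877 = 115,027.
Working-age population = 115,027 + 66,746 = 181,773.
Unemployment rate = 10,877 / 115,027 = 9.46%.
Employment-population ratio = 104,150 / 181,773 = 57.30%.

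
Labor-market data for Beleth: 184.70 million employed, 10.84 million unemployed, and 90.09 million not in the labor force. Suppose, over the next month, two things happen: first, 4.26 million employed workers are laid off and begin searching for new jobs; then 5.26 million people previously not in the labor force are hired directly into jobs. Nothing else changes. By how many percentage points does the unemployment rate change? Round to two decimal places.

The unemployment rate changes by +1.98 percentage points.

Initially, labor force = 184.70 + 10.84 = 195.54 million, so u = 10.84/195.54 = 5.54%.
After the first change, employed falls and unemployed rises by 4.26; labor force unchanged → E = 180.44, U = 15.10, labor force = 195.54 million.
After the second change, employed and labor force both rise by 5.26; unemployed unchanged → E = 185.70, U = 15.10, labor force = 200.80 million.
New unemployment rate = 15.10 / 200.80 = 7.52%.
Change = 7.52% − 5.54% = +1.98 percentage points.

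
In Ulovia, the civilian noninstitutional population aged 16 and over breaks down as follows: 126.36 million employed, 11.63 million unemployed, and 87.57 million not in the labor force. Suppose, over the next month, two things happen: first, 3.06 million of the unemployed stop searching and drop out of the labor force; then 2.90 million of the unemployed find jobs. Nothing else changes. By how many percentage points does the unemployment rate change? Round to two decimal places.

Initially, labor force = 126.36 + 11.63 = 137.99 million, so u = 11.63/137.99 = 8.43%.
After the first change, unemployed and labor force both fall by 3.06 → E = 126.36, U = 8.57, labor force = 134.93 million.
After the second change, unemployed falls and employed rises by 2.90; labor force unchanged → E = 129.26, U = 5.67, labor force = 134.93 million.
New unemployment rate = 5.67 / 134.93 = 4.20%.
Change = 4.20% − 8.43% = −4.23 percentage points.

The unemployment rate changes by −4.23 percentage points.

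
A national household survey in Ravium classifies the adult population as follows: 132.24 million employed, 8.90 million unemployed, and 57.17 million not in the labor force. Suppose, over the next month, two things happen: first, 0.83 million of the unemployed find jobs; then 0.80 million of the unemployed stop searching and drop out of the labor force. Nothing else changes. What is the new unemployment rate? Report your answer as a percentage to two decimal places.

Initially, labor force = 132.24 + 8.90 = 141.14 million, so u = 8.90/141.14 = 6.31%.
After the first change, unemployed falls and employed rises by 0.83; labor force unchanged → E = 133.07, U = 8.07, labor force = 141.14 million.
After the second change, unemployed and labor force both fall by 0.80 → E = 133.07, U = 7.27, labor force = 140.34 million.
New unemployment rate = 7.27 / 140.34 = 5.18%.

New unemployment rate ≈ 5.18%.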